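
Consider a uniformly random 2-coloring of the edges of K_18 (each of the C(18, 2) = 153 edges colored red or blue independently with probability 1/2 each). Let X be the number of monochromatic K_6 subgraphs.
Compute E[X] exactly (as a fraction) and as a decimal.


Let X = Σ_S X_S over the C(18, 6) = 18564 subsets S of size 6, where X_S = 1 if the K_6 on S is monochromatic.
For a fixed S, the K_6 on S has C(6, 2) = 15 edges. P[all 15 edges red] = (1/2)^15, and likewise for blue, so P[monochromatic] = 2·(1/2)^15 = 2^{1 − 15} = 1/16384.
Summing: E[X] = C(18, 6) · 2^{1 − 15} = 18564 · 1/16384 = 4641/4096.
Numerically: E[X] ≈ 1.1331.

E[X] = C(18,6)·2^(1−C(6,2)) = 4641/4096 ≈ 1.1331.


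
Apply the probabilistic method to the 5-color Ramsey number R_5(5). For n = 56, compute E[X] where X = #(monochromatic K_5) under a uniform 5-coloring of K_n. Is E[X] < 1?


E[X] = C(56, 5) · 5^{1 − 10} = 3819816 · 5^{−9} = 3819816/1953125.
As a reduced fraction: E[X] = 3819816/1953125 ≈ 1.9557.
Is E[X] < 1? NO.
Since E[X] ≥ 1, the first-moment bound is inconclusive at n = 56; it does NOT by itself certify R_5(5) > 56.

E[X] = 3819816/1953125 ≈ 1.9557; E[X] ≥ 1; first-moment method inconclusive here.


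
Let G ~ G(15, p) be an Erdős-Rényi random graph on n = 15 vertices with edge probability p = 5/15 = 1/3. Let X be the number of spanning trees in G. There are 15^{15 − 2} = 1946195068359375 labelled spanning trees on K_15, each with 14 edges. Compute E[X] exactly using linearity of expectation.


K_15 has 15^{15 − 2} = 1946195068359375 labelled spanning trees.
For each such spanning tree H, let X_H = 1 if all 14 edges of H are present in G. Then P[X_H = 1] = p^{14} = (1/3)^{14} = 1/4782969.
By linearity: E[X] = Σ_H E[X_H] = 1946195068359375 · p^{14} = 1946195068359375 · 1/4782969 = 1220703125/3.
Numerically: E[X] ≈ 4.069e+08.

E[X] = 1946195068359375 · (1/3)^{14} = 1220703125/3 ≈ 4.069e+08.


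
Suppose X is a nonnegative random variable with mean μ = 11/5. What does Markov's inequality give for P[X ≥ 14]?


μ = E[X] = 11/5, a = 14.
Markov: P[X ≥ 14] ≤ μ/a = (11/5)/14 = 11/70.
Numerically: ≈ 0.1571.
(Since a = 14 > μ = 2.2000, the bound 11/70 is < 1 and informative.)

P[X ≥ 14] ≤ 11/70 ≈ 0.1571.


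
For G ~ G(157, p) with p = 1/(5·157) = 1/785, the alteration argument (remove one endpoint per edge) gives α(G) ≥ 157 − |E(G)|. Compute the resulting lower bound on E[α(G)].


E[|E(G)|] = C(157, 2)·p = 12246 · (1/785) = 78/5.
E[α(G)] ≥ n − E[|E(G)|] = 157 − 78/5 = 707/5.
Numerically: ≈ 141.4000.
(This is only a lower bound; the true E[α(G)] may be larger.)

E[α(G)] ≥ 707/5 ≈ 141.4000.


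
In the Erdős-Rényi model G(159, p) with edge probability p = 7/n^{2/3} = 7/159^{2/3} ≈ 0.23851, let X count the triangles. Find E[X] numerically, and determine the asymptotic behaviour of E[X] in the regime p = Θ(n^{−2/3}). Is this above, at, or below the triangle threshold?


Number of potential triangles: C(159, 3) = 657359.
Each occurs with probability p³ ≈ (0.23851)³ ≈ 1.3567501e-02.
By linearity: E[X] = C(159, 3)·p³ ≈ 657359 · 1.3567501e-02 ≈ 8918.71908.
Since α = 2/3 < 1, p = c/n^{2/3} ≫ 1/n is above the triangle threshold p ~ 1/n. Asymptotically E[X] ~ (c³/6)·n^{3(1−α)} = (7³/6)·n^{1} → ∞; triangles are abundant w.h.p.

E[X] ≈ 8918.71908; in regime p = Θ(1/n^{2/3}) E[X] diverges (above the triangle threshold p ~ 1/n).


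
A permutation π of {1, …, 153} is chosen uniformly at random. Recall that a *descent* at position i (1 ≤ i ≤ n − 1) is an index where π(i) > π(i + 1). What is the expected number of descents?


Write X = Σ X_I over i = 1, …, 152, with X_I the indicator of one descent.
There are 152 indicators.
For each fixed i, the pair (π(i), π(i+1)) is a uniformly random ordered pair of distinct values from {1, …, 153}; by symmetry P[π(i) > π(i+1)] = 1/2.
By linearity: E[X] = 152 · (1/2) = (153 − 1) · (1/2) = 76 ≈ 76.0000.

E[X] = 76 = 76.0000.


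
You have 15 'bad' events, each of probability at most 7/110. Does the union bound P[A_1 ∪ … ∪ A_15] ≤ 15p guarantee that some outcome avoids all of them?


Union bound: P[∪_{i=1}^{15} A_i] ≤ Σ_i P[A_i] ≤ 15·p = 15·(7/110) = 21/22.
Numerically: 21/22 ≈ 0.955.
Is 21/22 < 1? YES.
Since P[∪ A_i] ≤ 21/22 < 1, the complement has P[∩ A_i^c] ≥ 1 − 21/22 = 1/22 > 0, so some outcome avoids every A_i.

15·p = 21/22 ≈ 0.955; existence CERTIFIED by the union bound.


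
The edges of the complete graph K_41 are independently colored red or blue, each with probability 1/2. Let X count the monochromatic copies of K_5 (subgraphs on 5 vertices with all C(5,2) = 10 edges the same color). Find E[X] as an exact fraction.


Let X = Σ_S X_S over the C(41, 5) = 749398 subsets S of size 5, where X_S = 1 if the K_5 on S is monochromatic.
For a fixed S, the K_5 on S has C(5, 2) = 10 edges. P[all 10 edges red] = (1/2)^10, and likewise for blue, so P[monochromatic] = 2·(1/2)^10 = 2^{1 − 10} = 1/512.
Summing: E[X] = C(41, 5) · 2^{1 − 10} = 749398 · 1/512 = 374699/256.
Numerically: E[X] ≈ 1463.668.

E[X] = C(41,5)·2^(1−C(5,2)) = 374699/256 ≈ 1463.668.


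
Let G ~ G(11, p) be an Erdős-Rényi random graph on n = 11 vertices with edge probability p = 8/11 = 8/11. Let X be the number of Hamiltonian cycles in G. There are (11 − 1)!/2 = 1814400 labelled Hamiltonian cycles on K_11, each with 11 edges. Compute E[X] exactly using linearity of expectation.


K_11 has (11 − 1)!/2 = 1814400 labelled Hamiltonian cycles.
For each such Hamiltonian cycle H, let X_H = 1 if all 11 edges of H are present in G. Then P[X_H = 1] = p^{11} = (8/11)^{11} = 8589934592/285311670611.
By linearity: E[X] = Σ_H E[X_H] = 1814400 · p^{11} = 1814400 · 8589934592/285311670611 = 15585577323724800/285311670611.
Numerically: E[X] ≈ 54626.5.

E[X] = 1814400 · (8/11)^{11} = 15585577323724800/285311670611 ≈ 54626.5.


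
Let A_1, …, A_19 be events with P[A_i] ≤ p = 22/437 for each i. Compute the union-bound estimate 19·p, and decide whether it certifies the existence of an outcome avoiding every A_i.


Union bound: P[∪_{i=1}^{19} A_i] ≤ Σ_i P[A_i] ≤ 19·p = 19·(22/437) = 22/23.
Numerically: 22/23 ≈ 0.9565217.
Is 22/23 < 1? YES.
Since P[∪ A_i] ≤ 22/23 < 1, the complement has P[∩ A_i^c] ≥ 1 − 22/23 = 1/23 > 0, so some outcome avoids every A_i.

19·p = 22/23 ≈ 0.9565217; existence CERTIFIED by the union bound.


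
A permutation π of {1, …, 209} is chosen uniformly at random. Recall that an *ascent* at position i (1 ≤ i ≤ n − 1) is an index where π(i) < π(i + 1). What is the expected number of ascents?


Write X = Σ X_I over i = 1, …, 208, with X_I the indicator of one ascent.
There are 208 indicators.
For each fixed i, the pair (π(i), π(i+1)) is a uniformly random ordered pair of distinct values from {1, …, 209}; by symmetry P[π(i) < π(i+1)] = 1/2.
By linearity: E[X] = 208 · (1/2) = (209 − 1) · (1/2) = 104 ≈ 104.0000.

E[X] = 104 = 104.0000.


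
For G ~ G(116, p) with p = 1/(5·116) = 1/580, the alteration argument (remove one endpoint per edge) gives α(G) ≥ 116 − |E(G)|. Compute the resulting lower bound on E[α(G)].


E[|E(G)|] = C(116, 2)·p = 6670 · (1/580) = 23/2.
E[α(G)] ≥ n − E[|E(G)|] = 116 − 23/2 = 209/2.
Numerically: ≈ 104.500000.
(This is only a lower bound; the true E[α(G)] may be larger.)

E[α(G)] ≥ 209/2 ≈ 104.500000.


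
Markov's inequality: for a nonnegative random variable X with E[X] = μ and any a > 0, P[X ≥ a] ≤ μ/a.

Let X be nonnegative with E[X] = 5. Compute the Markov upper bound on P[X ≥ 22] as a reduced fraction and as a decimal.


μ = E[X] = 5, a = 22.
Markov: P[X ≥ 22] ≤ μ/a = (5)/22 = 5/22.
Numerically: ≈ 0.22727.
(Since a = 22 > μ = 5.00000, the bound 5/22 is < 1 and informative.)

P[X ≥ 22] ≤ 5/22 ≈ 0.22727.


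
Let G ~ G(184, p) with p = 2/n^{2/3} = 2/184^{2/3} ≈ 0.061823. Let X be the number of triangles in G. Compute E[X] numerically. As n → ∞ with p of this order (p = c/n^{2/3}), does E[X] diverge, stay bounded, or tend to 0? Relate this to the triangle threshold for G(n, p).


Number of potential triangles: C(184, 3) = 1021384.
Each occurs with probability p³ ≈ (0.061823)³ ≈ 2.3629490e-04.
By linearity: E[X] = C(184, 3)·p³ ≈ 1021384 · 2.3629490e-04 ≈ 241.34783.
Since α = 2/3 < 1, p = c/n^{2/3} ≫ 1/n is above the triangle threshold p ~ 1/n. Asymptotically E[X] ~ (c³/6)·n^{3(1−α)} = (2³/6)·n^{1} → ∞; triangles are abundant w.h.p.

E[X] ≈ 241.34783; in regime p = Θ(1/n^{2/3}) E[X] diverges (above the triangle threshold p ~ 1/n).


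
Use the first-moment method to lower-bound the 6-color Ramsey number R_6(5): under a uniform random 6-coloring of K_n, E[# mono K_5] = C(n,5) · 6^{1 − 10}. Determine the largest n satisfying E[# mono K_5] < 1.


We need C(n, 5) · 6^{1 − 10} < 1, i.e. C(n, 5) < 6^{10 − 1} = 10077696.
Check values of n near the boundary:
  n = 62: C(62, 5) = 6471002; 6471002 < 10077696? YES
  n = 63: C(63, 5) = 7028847; 7028847 < 10077696? YES
  n = 64: C(64, 5) = 7624512; 7624512 < 10077696? YES
  n = 65: C(65, 5) = 8259888; 8259888 < 10077696? YES
  n = 66: C(66, 5) = 8936928; 8936928 < 10077696? YES
  n = 67: C(67, 5) = 9657648; 9657648 < 10077696? YES
  n = 68: C(68, 5) = 10424128; 10424128 < 10077696? NO
  n = 69: C(69, 5) = 11238513; 11238513 < 10077696? NO
The largest n with C(n, 5) < 10077696 is n = 67 (where E[X] = 67067/69984 ≈ 0.958). Hence R_6(5) > 67, i.e. R_6(5) ≥ 68.

Largest n = 67; hence R_6(5) > 67.


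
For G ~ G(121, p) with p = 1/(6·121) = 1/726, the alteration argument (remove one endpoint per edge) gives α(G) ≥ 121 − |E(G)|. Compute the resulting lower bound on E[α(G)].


E[|E(G)|] = C(121, 2)·p = 7260 · (1/726) = 10.
E[α(G)] ≥ n − E[|E(G)|] = 121 − 10 = 111.
Numerically: ≈ 111.000.
(This is only a lower bound; the true E[α(G)] may be larger.)

E[α(G)] ≥ 111 ≈ 111.000.


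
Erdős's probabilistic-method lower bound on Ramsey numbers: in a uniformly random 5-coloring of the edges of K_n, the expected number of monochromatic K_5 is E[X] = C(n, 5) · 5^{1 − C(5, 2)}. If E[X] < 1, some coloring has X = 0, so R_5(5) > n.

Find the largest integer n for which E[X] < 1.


We need C(n, 5) · 5^{1 − 10} < 1, i.e. C(n, 5) < 5^{10 − 1} = 1953125.
Check values of n near the boundary:
  n = 44: C(44, 5) = 1086008; 1086008 < 1953125? YES
  n = 45: C(45, 5) = 1221759; 1221759 < 1953125? YES
  n = 46: C(46, 5) = 1370754; 1370754 < 1953125? YES
  n = 47: C(47, 5) = 1533939; 1533939 < 1953125? YES
  n = 48: C(48, 5) = 1712304; 1712304 < 1953125? YES
  n = 49: C(49, 5) = 1906884; 1906884 < 1953125? YES
  n = 50: C(50, 5) = 2118760; 2118760 < 1953125? NO
The largest n with C(n, 5) < 1953125 is n = 49 (where E[X] = 1906884/1953125 ≈ 0.976325). Hence R_5(5) > 49, i.e. R_5(5) ≥ 50.

Largest n = 49; hence R_5(5) > 49.


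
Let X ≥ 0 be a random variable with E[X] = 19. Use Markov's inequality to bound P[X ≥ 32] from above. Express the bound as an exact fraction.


μ = E[X] = 19, a = 32.
Markov: P[X ≥ 32] ≤ μ/a = (19)/32 = 19/32.
Numerically: ≈ 0.594.
(Since a = 32 > μ = 19.000, the bound 19/32 is < 1 and informative.)

P[X ≥ 32] ≤ 19/32 ≈ 0.594.


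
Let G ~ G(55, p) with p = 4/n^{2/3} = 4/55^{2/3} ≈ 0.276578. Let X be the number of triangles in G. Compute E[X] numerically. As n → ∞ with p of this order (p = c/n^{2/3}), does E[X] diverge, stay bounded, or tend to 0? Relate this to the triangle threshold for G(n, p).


Number of potential triangles: C(55, 3) = 26235.
Each occurs with probability p³ ≈ (0.276578)³ ≈ 2.11570248e-02.
By linearity: E[X] = C(55, 3)·p³ ≈ 26235 · 2.11570248e-02 ≈ 555.054545.
Since α = 2/3 < 1, p = c/n^{2/3} ≫ 1/n is above the triangle threshold p ~ 1/n. Asymptotically E[X] ~ (c³/6)·n^{3(1−α)} = (4³/6)·n^{1} → ∞; triangles are abundant w.h.p.

E[X] ≈ 555.054545; in regime p = Θ(1/n^{2/3}) E[X] diverges (above the triangle threshold p ~ 1/n).


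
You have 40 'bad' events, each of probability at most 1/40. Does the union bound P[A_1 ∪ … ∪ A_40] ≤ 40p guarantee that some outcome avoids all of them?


Union bound: P[∪_{i=1}^{40} A_i] ≤ Σ_i P[A_i] ≤ 40·p = 40·(1/40) = 1.
Numerically: 1 ≈ 1.0000.
Is 1 < 1? NO.
Since the bound 1 is ≥ 1, the union bound is uninformative here; it does NOT by itself certify existence.

40·p = 1 ≈ 1.0000; existence NOT certified by the union bound.


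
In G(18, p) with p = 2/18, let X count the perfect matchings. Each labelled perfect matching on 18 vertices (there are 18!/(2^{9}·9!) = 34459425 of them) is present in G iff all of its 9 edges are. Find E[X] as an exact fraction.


K_18 has 18!/(2^{9}·9!) = 34459425 labelled perfect matchings.
For each such perfect matching H, let X_H = 1 if all 9 edges of H are present in G. Then P[X_H = 1] = p^{9} = (1/9)^{9} = 1/387420489.
By linearity of expectation: E[X] = Σ_H E[X_H] = 34459425 · p^{9} = 34459425 · 1/387420489 = 425425/4782969.
Numerically: E[X] ≈ 0.0889.

E[X] = 34459425 · (1/9)^{9} = 425425/4782969 ≈ 0.0889.


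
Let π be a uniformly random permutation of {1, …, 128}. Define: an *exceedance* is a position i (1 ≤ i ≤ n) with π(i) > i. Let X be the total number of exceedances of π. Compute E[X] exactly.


Write X = Σ_{i=1}^{128} X_i, where X_i = 1_{π(i) > i}.
For each fixed i, π(i) is uniform over {1, …, 128} (marginal of a uniform permutation), so P[π(i) > i] = (n − i)/n. Summing: Σ_{i=1}^{128} (n − i)/n = (0 + 1 + … + 127)/128 = 128(128 − 1)/(2·128) = (128 − 1)/2.
Hence E[X] = Σ_{i=1}^{128} (128 − i)/128 = 127/2 ≈ 63.500.

E[X] = 127/2 = 63.500.


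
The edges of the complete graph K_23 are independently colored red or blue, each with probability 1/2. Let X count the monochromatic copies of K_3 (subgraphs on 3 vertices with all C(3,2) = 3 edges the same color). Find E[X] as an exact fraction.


Let X = Σ_S X_S over the C(23, 3) = 1771 subsets S of size 3, where X_S = 1 if the K_3 on S is monochromatic.
For a fixed S, the K_3 on S has C(3, 2) = 3 edges. P[all 3 edges red] = (1/2)^3, and likewise for blue, so P[monochromatic] = 2·(1/2)^3 = 2^{1 − 3} = 1/4.
By linearity: E[X] = C(23, 3) · 2^{1 − 3} = 1771 · 1/4 = 1771/4.
Numerically: E[X] ≈ 442.750.

E[X] = C(23,3)·2^(1−C(3,2)) = 1771/4 ≈ 442.750.


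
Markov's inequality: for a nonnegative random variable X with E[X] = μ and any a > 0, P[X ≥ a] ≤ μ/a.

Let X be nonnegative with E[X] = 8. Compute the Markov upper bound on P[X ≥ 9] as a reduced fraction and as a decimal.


μ = E[X] = 8, a = 9.
Markov: P[X ≥ 9] ≤ μ/a = (8)/9 = 8/9.
Numerically: ≈ 0.8889.
(Since a = 9 > μ = 8.0000, the bound 8/9 is < 1 and informative.)

P[X ≥ 9] ≤ 8/9 ≈ 0.8889.


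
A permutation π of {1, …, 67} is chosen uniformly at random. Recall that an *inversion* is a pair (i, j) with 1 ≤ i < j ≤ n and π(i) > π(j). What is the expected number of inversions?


Write X = Σ X_I over the C(67, 2) = 2211 pairs i < j, with X_I the indicator of one inversion.
There are 2211 indicators.
For each fixed pair i < j, the values π(i) and π(j) are two distinct elements of {1, …, 67} in uniformly random order; by symmetry P[π(i) > π(j)] = 1/2.
By linearity: E[X] = 2211 · (1/2) = C(67, 2) · (1/2) = 2211/2 = 2211/2 ≈ 1105.500000.

E[X] = 2211/2 = 1105.500000.


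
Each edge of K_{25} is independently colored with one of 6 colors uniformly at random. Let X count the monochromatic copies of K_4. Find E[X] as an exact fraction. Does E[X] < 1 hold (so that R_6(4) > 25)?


E[X] = C(25, 4) · 6^{1 − 6} = 12650 · 6^{−5} = 12650/7776.
As a reduced fraction: E[X] = 6325/3888 ≈ 1.6268004.
Is E[X] < 1? NO.
Since E[X] ≥ 1, the first-moment bound is inconclusive at n = 25; it does NOT by itself certify R_6(4) > 25.

E[X] = 6325/3888 ≈ 1.6268004; E[X] ≥ 1; first-moment method inconclusive here.


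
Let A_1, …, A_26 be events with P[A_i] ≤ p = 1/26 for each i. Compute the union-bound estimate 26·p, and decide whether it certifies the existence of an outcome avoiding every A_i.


Union bound: P[∪_{i=1}^{26} A_i] ≤ Σ_i P[A_i] ≤ 26·p = 26·(1/26) = 1.
Numerically: 1 ≈ 1.0000000.
Is 1 < 1? NO.
Since the bound 1 is ≥ 1, the union bound is uninformative here; it does NOT by itself certify existence.

26·p = 1 ≈ 1.0000000; existence NOT certified by the union bound.


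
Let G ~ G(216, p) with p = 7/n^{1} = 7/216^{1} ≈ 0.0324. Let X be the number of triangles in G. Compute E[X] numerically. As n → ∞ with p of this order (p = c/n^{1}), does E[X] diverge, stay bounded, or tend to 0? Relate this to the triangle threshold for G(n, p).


Number of potential triangles: C(216, 3) = 1656360.
Each occurs with probability p³ ≈ (0.0324)³ ≈ 3.40356e-05.
By linearity: E[X] = C(216, 3)·p³ ≈ 1656360 · 3.40356e-05 ≈ 56.375.
Here α = 1, so p = 7/n is exactly at the triangle threshold p ~ 1/n. Asymptotically E[X] → c³/6 = 7³/6 = 343/6 ≈ 57.167, a bounded constant. In this regime the triangle count is asymptotically Poisson(c³/6).

E[X] ≈ 56.375; in regime p = Θ(1/n^{1}) E[X] stays bounded (at the triangle threshold p ~ 1/n).


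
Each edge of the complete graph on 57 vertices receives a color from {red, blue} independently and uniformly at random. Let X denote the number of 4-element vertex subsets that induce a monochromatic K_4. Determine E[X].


Let X = Σ_S X_S over the C(57, 4) = 395010 subsets S of size 4, where X_S = 1 if the K_4 on S is monochromatic.
For a fixed S, the K_4 on S has C(4, 2) = 6 edges. P[all 6 edges red] = (1/2)^6, and likewise for blue, so P[monochromatic] = 2·(1/2)^6 = 2^{1 − 6} = 1/32.
By linearity: E[X] = C(57, 4) · 2^{1 − 6} = 395010 · 1/32 = 197505/16.
Numerically: E[X] ≈ 12344.062500.

E[X] = C(57,4)·2^(1−C(4,2)) = 197505/16 ≈ 12344.062500.


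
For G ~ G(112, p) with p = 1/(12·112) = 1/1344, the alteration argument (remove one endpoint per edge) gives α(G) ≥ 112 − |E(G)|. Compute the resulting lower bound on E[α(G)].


E[|E(G)|] = C(112, 2)·p = 6216 · (1/1344) = 37/8.
E[α(G)] ≥ n − E[|E(G)|] = 112 − 37/8 = 859/8.
Numerically: ≈ 107.375.
(This is only a lower bound; the true E[α(G)] may be larger.)

E[α(G)] ≥ 859/8 ≈ 107.375.


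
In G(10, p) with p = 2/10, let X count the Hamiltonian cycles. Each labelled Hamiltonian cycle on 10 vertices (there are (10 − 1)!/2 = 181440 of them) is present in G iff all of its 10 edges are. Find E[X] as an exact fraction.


K_10 has (10 − 1)!/2 = 181440 labelled Hamiltonian cycles.
For each such Hamiltonian cycle H, let X_H = 1 if all 10 edges of H are present in G. Then P[X_H = 1] = p^{10} = (1/5)^{10} = 1/9765625.
Summing the indicators: E[X] = Σ_H E[X_H] = 181440 · p^{10} = 181440 · 1/9765625 = 36288/1953125.
Numerically: E[X] ≈ 0.01858.

E[X] = 181440 · (1/5)^{10} = 36288/1953125 ≈ 0.01858.


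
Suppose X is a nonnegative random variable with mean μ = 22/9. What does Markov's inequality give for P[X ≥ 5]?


μ = E[X] = 22/9, a = 5.
Markov: P[X ≥ 5] ≤ μ/a = (22/9)/5 = 22/45.
Numerically: ≈ 0.48889.
(Since a = 5 > μ = 2.44444, the bound 22/45 is < 1 and informative.)

P[X ≥ 5] ≤ 22/45 ≈ 0.48889.


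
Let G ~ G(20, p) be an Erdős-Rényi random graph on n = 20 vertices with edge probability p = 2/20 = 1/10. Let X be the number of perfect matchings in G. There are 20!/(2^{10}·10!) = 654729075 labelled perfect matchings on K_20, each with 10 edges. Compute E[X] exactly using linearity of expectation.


K_20 has 20!/(2^{10}·10!) = 654729075 labelled perfect matchings.
For each such perfect matching H, let X_H = 1 if all 10 edges of H are present in G. Then P[X_H = 1] = p^{10} = (1/10)^{10} = 1/10000000000.
Summing the indicators: E[X] = Σ_H E[X_H] = 654729075 · p^{10} = 654729075 · 1/10000000000 = 26189163/400000000.
Numerically: E[X] ≈ 0.065473.

E[X] = 654729075 · (1/10)^{10} = 26189163/400000000 ≈ 0.065473.


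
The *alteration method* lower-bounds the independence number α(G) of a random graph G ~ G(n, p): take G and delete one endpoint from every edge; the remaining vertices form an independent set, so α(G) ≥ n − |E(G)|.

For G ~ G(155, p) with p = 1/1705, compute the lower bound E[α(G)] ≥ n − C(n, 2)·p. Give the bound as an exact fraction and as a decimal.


E[|E(G)|] = C(155, 2)·p = 11935 · (1/1705) = 7.
E[α(G)] ≥ n − E[|E(G)|] = 155 − 7 = 148.
Numerically: ≈ 148.0000.
(This is only a lower bound; the true E[α(G)] may be larger.)

E[α(G)] ≥ 148 ≈ 148.0000.


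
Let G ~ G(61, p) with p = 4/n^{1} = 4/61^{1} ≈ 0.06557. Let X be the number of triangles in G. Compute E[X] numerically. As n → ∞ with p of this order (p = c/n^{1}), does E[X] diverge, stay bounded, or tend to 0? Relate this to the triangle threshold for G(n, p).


Number of potential triangles: C(61, 3) = 35990.
Each occurs with probability p³ ≈ (0.06557)³ ≈ 2.819619e-04.
By linearity: E[X] = C(61, 3)·p³ ≈ 35990 · 2.819619e-04 ≈ 10.1478.
Here α = 1, so p = 4/n is exactly at the triangle threshold p ~ 1/n. Asymptotically E[X] → c³/6 = 4³/6 = 32/3 ≈ 10.6667, a bounded constant. In this regime the triangle count is asymptotically Poisson(c³/6).

E[X] ≈ 10.1478; in regime p = Θ(1/n^{1}) E[X] stays bounded (at the triangle threshold p ~ 1/n).


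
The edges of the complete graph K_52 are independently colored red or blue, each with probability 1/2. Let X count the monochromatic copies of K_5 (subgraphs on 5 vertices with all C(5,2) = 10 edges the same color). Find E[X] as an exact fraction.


Let X = Σ_S X_S over the C(52, 5) = 2598960 subsets S of size 5, where X_S = 1 if the K_5 on S is monochromatic.
For a fixed S, the K_5 on S has C(5, 2) = 10 edges. P[all 10 edges red] = (1/2)^10, and likewise for blue, so P[monochromatic] = 2·(1/2)^10 = 2^{1 − 10} = 1/512.
Summing: E[X] = C(52, 5) · 2^{1 − 10} = 2598960 · 1/512 = 162435/32.
Numerically: E[X] ≈ 5076.0938.

E[X] = C(52,5)·2^(1−C(5,2)) = 162435/32 ≈ 5076.0938.


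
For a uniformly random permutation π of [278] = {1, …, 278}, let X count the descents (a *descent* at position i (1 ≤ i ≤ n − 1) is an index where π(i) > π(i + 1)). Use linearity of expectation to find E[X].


Write X = Σ X_I over i = 1, …, 277, with X_I the indicator of one descent.
There are 277 indicators.
For each fixed i, the pair (π(i), π(i+1)) is a uniformly random ordered pair of distinct values from {1, …, 278}; by symmetry P[π(i) > π(i+1)] = 1/2.
By linearity: E[X] = 277 · (1/2) = (278 − 1) · (1/2) = 277/2 ≈ 138.500000.

E[X] = 277/2 = 138.500000.


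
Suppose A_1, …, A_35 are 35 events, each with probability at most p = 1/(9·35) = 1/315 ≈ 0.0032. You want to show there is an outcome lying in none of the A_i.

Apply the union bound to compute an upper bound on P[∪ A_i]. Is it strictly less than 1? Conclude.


Union bound: P[∪_{i=1}^{35} A_i] ≤ Σ_i P[A_i] ≤ 35·p = 35·(1/315) = 1/9.
Numerically: 1/9 ≈ 0.1111.
Is 1/9 < 1? YES.
Since P[∪ A_i] ≤ 1/9 < 1, the complement has P[∩ A_i^c] ≥ 1 − 1/9 = 8/9 > 0, so some outcome avoids every A_i.

35·p = 1/9 ≈ 0.1111; existence CERTIFIED by the union bound.


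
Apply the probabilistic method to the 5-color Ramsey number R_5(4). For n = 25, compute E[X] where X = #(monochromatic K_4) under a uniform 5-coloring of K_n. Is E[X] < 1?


E[X] = C(25, 4) · 5^{1 − 6} = 12650 · 5^{−5} = 12650/3125.
As a reduced fraction: E[X] = 506/125 ≈ 4.048.
Is E[X] < 1? NO.
Since E[X] ≥ 1, the first-moment bound is inconclusive at n = 25; it does NOT by itself certify R_5(4) > 25.

E[X] = 506/125 ≈ 4.048; E[X] ≥ 1; first-moment method inconclusive here.


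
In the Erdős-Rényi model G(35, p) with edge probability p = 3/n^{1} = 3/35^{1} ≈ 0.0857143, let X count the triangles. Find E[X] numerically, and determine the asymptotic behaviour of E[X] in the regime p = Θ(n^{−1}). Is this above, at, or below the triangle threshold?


Number of potential triangles: C(35, 3) = 6545.
Each occurs with probability p³ ≈ (0.0857143)³ ≈ 6.29737609e-04.
By linearity: E[X] = C(35, 3)·p³ ≈ 6545 · 6.29737609e-04 ≈ 4.121633.
Here α = 1, so p = 3/n is exactly at the triangle threshold p ~ 1/n. Asymptotically E[X] → c³/6 = 3³/6 = 9/2 ≈ 4.500000, a bounded constant. In this regime the triangle count is asymptotically Poisson(c³/6).

E[X] ≈ 4.121633; in regime p = Θ(1/n^{1}) E[X] stays bounded (at the triangle threshold p ~ 1/n).


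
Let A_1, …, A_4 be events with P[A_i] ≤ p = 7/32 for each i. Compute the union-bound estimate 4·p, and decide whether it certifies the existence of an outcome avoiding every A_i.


Union bound: P[∪_{i=1}^{4} A_i] ≤ Σ_i P[A_i] ≤ 4·p = 4·(7/32) = 7/8.
Numerically: 7/8 ≈ 0.8750.
Is 7/8 < 1? YES.
Since P[∪ A_i] ≤ 7/8 < 1, the complement has P[∩ A_i^c] ≥ 1 − 7/8 = 1/8 > 0, so some outcome avoids every A_i.

4·p = 7/8 ≈ 0.8750; existence CERTIFIED by the union bound.


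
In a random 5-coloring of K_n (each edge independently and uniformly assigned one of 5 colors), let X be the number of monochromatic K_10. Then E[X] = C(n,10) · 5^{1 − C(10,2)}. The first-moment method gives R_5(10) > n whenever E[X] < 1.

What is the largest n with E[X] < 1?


We need C(n, 10) · 5^{1 − 45} < 1, i.e. C(n, 10) < 5^{45 − 1} = 5684341886080801486968994140625.
Check values of n near the boundary:
  n = 5390: C(5390, 10) = 5655833965919099070255434039753; 5655833965919099070255434039753 < 5684341886080801486968994140625? YES
  n = 5391: C(5391, 10) = 5666344714787188828795213697883; 5666344714787188828795213697883 < 5684341886080801486968994140625? YES
  n = 5392: C(5392, 10) = 5676873040158402483252283957448; 5676873040158402483252283957448 < 5684341886080801486968994140625? YES
  n = 5393: C(5393, 10) = 5687418968154238267170642278008; 5687418968154238267170642278008 < 5684341886080801486968994140625? NO
The largest n with C(n, 10) < 5684341886080801486968994140625 is n = 5392 (where E[X] = 5676873040158402483252283957448/5684341886080801486968994140625 ≈ 0.9986861). Hence R_5(10) > 5392, i.e. R_5(10) ≥ 5393.

Largest n = 5392; hence R_5(10) > 5392.


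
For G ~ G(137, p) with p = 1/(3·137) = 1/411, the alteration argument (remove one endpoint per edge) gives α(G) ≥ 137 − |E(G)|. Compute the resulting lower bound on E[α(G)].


E[|E(G)|] = C(137, 2)·p = 9316 · (1/411) = 68/3.
E[α(G)] ≥ n − E[|E(G)|] = 137 − 68/3 = 343/3.
Numerically: ≈ 114.333333.
(This is only a lower bound; the true E[α(G)] may be larger.)

E[α(G)] ≥ 343/3 ≈ 114.333333.


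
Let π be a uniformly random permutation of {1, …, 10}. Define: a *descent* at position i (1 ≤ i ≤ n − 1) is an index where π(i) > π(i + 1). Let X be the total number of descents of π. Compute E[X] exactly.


Write X = Σ X_I over i = 1, …, 9, with X_I the indicator of one descent.
There are 9 indicators.
For each fixed i, the pair (π(i), π(i+1)) is a uniformly random ordered pair of distinct values from {1, …, 10}; by symmetry P[π(i) > π(i+1)] = 1/2.
By linearity: E[X] = 9 · (1/2) = (10 − 1) · (1/2) = 9/2 ≈ 4.500.

E[X] = 9/2 = 4.500.


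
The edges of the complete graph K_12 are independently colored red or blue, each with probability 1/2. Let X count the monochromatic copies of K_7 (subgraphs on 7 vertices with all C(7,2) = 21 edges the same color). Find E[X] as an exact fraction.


Let X = Σ_S X_S over the C(12, 7) = 792 subsets S of size 7, where X_S = 1 if the K_7 on S is monochromatic.
For a fixed S, the K_7 on S has C(7, 2) = 21 edges. P[all 21 edges red] = (1/2)^21, and likewise for blue, so P[monochromatic] = 2·(1/2)^21 = 2^{1 − 21} = 1/1048576.
By linearity: E[X] = C(12, 7) · 2^{1 − 21} = 792 · 1/1048576 = 99/131072.
Numerically: E[X] ≈ 0.000755.

E[X] = C(12,7)·2^(1−C(7,2)) = 99/131072 ≈ 0.000755.


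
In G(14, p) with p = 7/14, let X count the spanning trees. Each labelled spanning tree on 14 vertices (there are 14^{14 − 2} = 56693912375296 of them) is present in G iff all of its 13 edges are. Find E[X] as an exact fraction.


K_14 has 14^{14 − 2} = 56693912375296 labelled spanning trees.
For each such spanning tree H, let X_H = 1 if all 13 edges of H are present in G. Then P[X_H = 1] = p^{13} = (1/2)^{13} = 1/8192.
Summing the indicators: E[X] = Σ_H E[X_H] = 56693912375296 · p^{13} = 56693912375296 · 1/8192 = 13841287201/2.
Numerically: E[X] ≈ 6.92e+09.

E[X] = 56693912375296 · (1/2)^{13} = 13841287201/2 ≈ 6.92e+09.


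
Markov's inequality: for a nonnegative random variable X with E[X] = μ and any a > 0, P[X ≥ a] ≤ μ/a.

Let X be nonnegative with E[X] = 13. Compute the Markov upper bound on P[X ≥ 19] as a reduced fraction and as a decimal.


μ = E[X] = 13, a = 19.
Markov: P[X ≥ 19] ≤ μ/a = (13)/19 = 13/19.
Numerically: ≈ 0.684211.
(Since a = 19 > μ = 13.000000, the bound 13/19 is < 1 and informative.)

P[X ≥ 19] ≤ 13/19 ≈ 0.684211.


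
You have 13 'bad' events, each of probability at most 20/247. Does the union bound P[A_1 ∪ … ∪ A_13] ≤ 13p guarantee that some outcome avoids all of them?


Union bound: P[∪_{i=1}^{13} A_i] ≤ Σ_i P[A_i] ≤ 13·p = 13·(20/247) = 20/19.
Numerically: 20/19 ≈ 1.052632.
Is 20/19 < 1? NO.
Since the bound 20/19 is ≥ 1, the union bound is uninformative here; it does NOT by itself certify existence.

13·p = 20/19 ≈ 1.052632; existence NOT certified by the union bound.


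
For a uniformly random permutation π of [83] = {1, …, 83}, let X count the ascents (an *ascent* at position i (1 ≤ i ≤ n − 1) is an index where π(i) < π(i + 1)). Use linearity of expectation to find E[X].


Write X = Σ X_I over i = 1, …, 82, with X_I the indicator of one ascent.
There are 82 indicators.
For each fixed i, the pair (π(i), π(i+1)) is a uniformly random ordered pair of distinct values from {1, …, 83}; by symmetry P[π(i) < π(i+1)] = 1/2.
By linearity: E[X] = 82 · (1/2) = (83 − 1) · (1/2) = 41 ≈ 41.000.

E[X] = 41 = 41.000.


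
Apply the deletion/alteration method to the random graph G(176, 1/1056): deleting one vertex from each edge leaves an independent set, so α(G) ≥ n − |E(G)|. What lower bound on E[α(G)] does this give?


E[|E(G)|] = C(176, 2)·p = 15400 · (1/1056) = 175/12.
E[α(G)] ≥ n − E[|E(G)|] = 176 − 175/12 = 1937/12.
Numerically: ≈ 161.41667.
(This is only a lower bound; the true E[α(G)] may be larger.)

E[α(G)] ≥ 1937/12 ≈ 161.41667.


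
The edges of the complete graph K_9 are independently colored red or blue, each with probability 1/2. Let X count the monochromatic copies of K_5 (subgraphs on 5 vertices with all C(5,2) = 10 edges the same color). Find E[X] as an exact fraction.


Let X = Σ_S X_S over the C(9, 5) = 126 subsets S of size 5, where X_S = 1 if the K_5 on S is monochromatic.
For a fixed S, the K_5 on S has C(5, 2) = 10 edges. P[all 10 edges red] = (1/2)^10, and likewise for blue, so P[monochromatic] = 2·(1/2)^10 = 2^{1 − 10} = 1/512.
By linearity: E[X] = C(9, 5) · 2^{1 − 10} = 126 · 1/512 = 63/256.
Numerically: E[X] ≈ 0.246094.

E[X] = C(9,5)·2^(1−C(5,2)) = 63/256 ≈ 0.246094.


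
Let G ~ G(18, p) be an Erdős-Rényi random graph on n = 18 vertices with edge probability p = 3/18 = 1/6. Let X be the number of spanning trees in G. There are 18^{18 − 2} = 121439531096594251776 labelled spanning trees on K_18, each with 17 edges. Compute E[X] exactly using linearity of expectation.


K_18 has 18^{18 − 2} = 121439531096594251776 labelled spanning trees.
For each such spanning tree H, let X_H = 1 if all 17 edges of H are present in G. Then P[X_H = 1] = p^{17} = (1/6)^{17} = 1/16926659444736.
By linearity of expectation: E[X] = Σ_H E[X_H] = 121439531096594251776 · p^{17} = 121439531096594251776 · 1/16926659444736 = 14348907/2.
Numerically: E[X] ≈ 7.174e+06.

E[X] = 121439531096594251776 · (1/6)^{17} = 14348907/2 ≈ 7.174e+06.


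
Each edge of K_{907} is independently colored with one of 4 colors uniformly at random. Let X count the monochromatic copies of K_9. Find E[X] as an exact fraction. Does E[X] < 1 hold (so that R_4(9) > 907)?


E[X] = C(907, 9) · 4^{1 − 36} = 1100045734961417331175 · 4^{−35} = 1100045734961417331175/1180591620717411303424.
As a reduced fraction: E[X] = 1100045734961417331175/1180591620717411303424 ≈ 0.931775.
Is E[X] < 1? YES.
Since E[X] < 1, there exists a 4-coloring of K_{907} with no monochromatic K_9; hence R_4(9) > 907.

E[X] = 1100045734961417331175/1180591620717411303424 ≈ 0.931775; E[X] < 1, so R_4(9) > 907.


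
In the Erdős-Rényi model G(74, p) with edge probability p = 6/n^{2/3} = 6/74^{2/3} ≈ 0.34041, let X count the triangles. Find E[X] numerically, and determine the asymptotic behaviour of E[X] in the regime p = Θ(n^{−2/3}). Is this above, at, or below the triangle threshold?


Number of potential triangles: C(74, 3) = 64824.
Each occurs with probability p³ ≈ (0.34041)³ ≈ 3.9444850e-02.
By linearity: E[X] = C(74, 3)·p³ ≈ 64824 · 3.9444850e-02 ≈ 2556.97297.
Since α = 2/3 < 1, p = c/n^{2/3} ≫ 1/n is above the triangle threshold p ~ 1/n. Asymptotically E[X] ~ (c³/6)·n^{3(1−α)} = (6³/6)·n^{1} → ∞; triangles are abundant w.h.p.

E[X] ≈ 2556.97297; in regime p = Θ(1/n^{2/3}) E[X] diverges (above the triangle threshold p ~ 1/n).


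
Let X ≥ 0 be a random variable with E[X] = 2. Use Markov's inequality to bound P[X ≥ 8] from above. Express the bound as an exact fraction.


μ = E[X] = 2, a = 8.
Markov: P[X ≥ 8] ≤ μ/a = (2)/8 = 1/4.
Numerically: ≈ 0.250000.
(Since a = 8 > μ = 2.000000, the bound 1/4 is < 1 and informative.)

P[X ≥ 8] ≤ 1/4 ≈ 0.250000.


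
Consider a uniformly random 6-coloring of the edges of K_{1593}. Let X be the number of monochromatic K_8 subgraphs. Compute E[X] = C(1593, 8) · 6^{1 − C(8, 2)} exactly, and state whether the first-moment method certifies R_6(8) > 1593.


E[X] = C(1593, 8) · 6^{1 − 28} = 1010555394551193970323 · 6^{−27} = 1010555394551193970323/1023490369077469249536.
As a reduced fraction: E[X] = 37427977575970147049/37907050706572935168 ≈ 0.987362.
Is E[X] < 1? YES.
Since E[X] < 1, there exists a 6-coloring of K_{1593} with no monochromatic K_8; hence R_6(8) > 1593.

E[X] = 37427977575970147049/37907050706572935168 ≈ 0.987362; E[X] < 1, so R_6(8) > 1593.


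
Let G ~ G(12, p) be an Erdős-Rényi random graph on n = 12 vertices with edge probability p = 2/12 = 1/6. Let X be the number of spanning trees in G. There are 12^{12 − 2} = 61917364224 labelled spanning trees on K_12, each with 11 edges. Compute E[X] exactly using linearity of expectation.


K_12 has 12^{12 − 2} = 61917364224 labelled spanning trees.
For each such spanning tree H, let X_H = 1 if all 11 edges of H are present in G. Then P[X_H = 1] = p^{11} = (1/6)^{11} = 1/362797056.
By linearity of expectation: E[X] = Σ_H E[X_H] = 61917364224 · p^{11} = 61917364224 · 1/362797056 = 512/3.
Numerically: E[X] ≈ 171.

E[X] = 61917364224 · (1/6)^{11} = 512/3 ≈ 171.


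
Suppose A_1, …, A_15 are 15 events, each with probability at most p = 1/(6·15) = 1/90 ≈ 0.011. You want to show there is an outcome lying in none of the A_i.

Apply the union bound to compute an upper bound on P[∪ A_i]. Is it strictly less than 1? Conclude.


Union bound: P[∪_{i=1}^{15} A_i] ≤ Σ_i P[A_i] ≤ 15·p = 15·(1/90) = 1/6.
Numerically: 1/6 ≈ 0.167.
Is 1/6 < 1? YES.
Since P[∪ A_i] ≤ 1/6 < 1, the complement has P[∩ A_i^c] ≥ 1 − 1/6 = 5/6 > 0, so some outcome avoids every A_i.

15·p = 1/6 ≈ 0.167; existence CERTIFIED by the union bound.


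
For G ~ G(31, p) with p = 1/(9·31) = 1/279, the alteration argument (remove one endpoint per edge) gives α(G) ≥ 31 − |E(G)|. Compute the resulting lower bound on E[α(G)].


E[|E(G)|] = C(31, 2)·p = 465 · (1/279) = 5/3.
E[α(G)] ≥ n − E[|E(G)|] = 31 − 5/3 = 88/3.
Numerically: ≈ 29.33333.
(This is only a lower bound; the true E[α(G)] may be larger.)

E[α(G)] ≥ 88/3 ≈ 29.33333.


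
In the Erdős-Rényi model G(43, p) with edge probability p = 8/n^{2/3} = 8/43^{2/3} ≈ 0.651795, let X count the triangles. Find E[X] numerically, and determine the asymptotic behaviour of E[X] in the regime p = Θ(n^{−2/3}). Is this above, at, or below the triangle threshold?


Number of potential triangles: C(43, 3) = 12341.
Each occurs with probability p³ ≈ (0.651795)³ ≈ 2.76906436e-01.
By linearity: E[X] = C(43, 3)·p³ ≈ 12341 · 2.76906436e-01 ≈ 3417.302326.
Since α = 2/3 < 1, p = c/n^{2/3} ≫ 1/n is above the triangle threshold p ~ 1/n. Asymptotically E[X] ~ (c³/6)·n^{3(1−α)} = (8³/6)·n^{1} → ∞; triangles are abundant w.h.p.

E[X] ≈ 3417.302326; in regime p = Θ(1/n^{2/3}) E[X] diverges (above the triangle threshold p ~ 1/n).


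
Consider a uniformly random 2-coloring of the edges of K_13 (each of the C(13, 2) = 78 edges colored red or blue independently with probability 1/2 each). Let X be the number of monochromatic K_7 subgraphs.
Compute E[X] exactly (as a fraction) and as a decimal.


Let X = Σ_S X_S over the C(13, 7) = 1716 subsets S of size 7, where X_S = 1 if the K_7 on S is monochromatic.
For a fixed S, the K_7 on S has C(7, 2) = 21 edges. P[all 21 edges red] = (1/2)^21, and likewise for blue, so P[monochromatic] = 2·(1/2)^21 = 2^{1 − 21} = 1/1048576.
Summing: E[X] = C(13, 7) · 2^{1 − 21} = 1716 · 1/1048576 = 429/262144.
Numerically: E[X] ≈ 0.00164.

E[X] = C(13,7)·2^(1−C(7,2)) = 429/262144 ≈ 0.00164.


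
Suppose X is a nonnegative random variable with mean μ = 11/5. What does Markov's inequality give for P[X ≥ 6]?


μ = E[X] = 11/5, a = 6.
Markov: P[X ≥ 6] ≤ μ/a = (11/5)/6 = 11/30.
Numerically: ≈ 0.367.
(Since a = 6 > μ = 2.200, the bound 11/30 is < 1 and informative.)

P[X ≥ 6] ≤ 11/30 ≈ 0.367.


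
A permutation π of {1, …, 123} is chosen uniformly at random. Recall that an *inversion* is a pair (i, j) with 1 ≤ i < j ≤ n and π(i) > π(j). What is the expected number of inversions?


Write X = Σ X_I over the C(123, 2) = 7503 pairs i < j, with X_I the indicator of one inversion.
There are 7503 indicators.
For each fixed pair i < j, the values π(i) and π(j) are two distinct elements of {1, …, 123} in uniformly random order; by symmetry P[π(i) > π(j)] = 1/2.
By linearity: E[X] = 7503 · (1/2) = C(123, 2) · (1/2) = 7503/2 = 7503/2 ≈ 3751.50000.

E[X] = 7503/2 = 3751.50000.


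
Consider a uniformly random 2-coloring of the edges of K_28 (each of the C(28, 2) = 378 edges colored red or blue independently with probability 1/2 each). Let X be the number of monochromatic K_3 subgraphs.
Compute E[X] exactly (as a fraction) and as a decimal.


Let X = Σ_S X_S over the C(28, 3) = 3276 subsets S of size 3, where X_S = 1 if the K_3 on S is monochromatic.
For a fixed S, the K_3 on S has C(3, 2) = 3 edges. P[all 3 edges red] = (1/2)^3, and likewise for blue, so P[monochromatic] = 2·(1/2)^3 = 2^{1 − 3} = 1/4.
By linearity of expectation: E[X] = C(28, 3) · 2^{1 − 3} = 3276 · 1/4 = 819.
Numerically: E[X] ≈ 819.000.

E[X] = C(28,3)·2^(1−C(3,2)) = 819 ≈ 819.000.


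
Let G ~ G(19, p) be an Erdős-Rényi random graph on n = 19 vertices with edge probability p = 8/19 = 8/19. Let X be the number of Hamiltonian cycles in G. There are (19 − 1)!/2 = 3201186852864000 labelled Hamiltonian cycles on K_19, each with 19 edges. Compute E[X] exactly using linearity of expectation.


K_19 has (19 − 1)!/2 = 3201186852864000 labelled Hamiltonian cycles.
For each such Hamiltonian cycle H, let X_H = 1 if all 19 edges of H are present in G. Then P[X_H = 1] = p^{19} = (8/19)^{19} = 144115188075855872/1978419655660313589123979.
By linearity: E[X] = Σ_H E[X_H] = 3201186852864000 · p^{19} = 3201186852864000 · 144115188075855872/1978419655660313589123979 = 461339645366452518590934417408000/1978419655660313589123979.
Numerically: E[X] ≈ 2.33186e+08.

E[X] = 3201186852864000 · (8/19)^{19} = 461339645366452518590934417408000/1978419655660313589123979 ≈ 2.33186e+08.
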